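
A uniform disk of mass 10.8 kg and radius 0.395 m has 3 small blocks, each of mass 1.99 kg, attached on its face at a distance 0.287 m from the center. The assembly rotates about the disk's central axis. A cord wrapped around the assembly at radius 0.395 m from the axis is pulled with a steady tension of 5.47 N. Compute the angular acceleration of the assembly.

I_disk = ½MR² = ½(10.8)(0.395)² = 0.8425 kg·m².
I_blocks = 3·m·r² = 3(1.99)(0.287)² = 0.4917 kg·m².
Total I = 1.334 kg·m².
τ = F r = (5.47)(0.395) = 2.161 N·m.
α = τ/I = 2.161/1.334 = 1.619 rad/s².

α ≈ 1.62 rad/s²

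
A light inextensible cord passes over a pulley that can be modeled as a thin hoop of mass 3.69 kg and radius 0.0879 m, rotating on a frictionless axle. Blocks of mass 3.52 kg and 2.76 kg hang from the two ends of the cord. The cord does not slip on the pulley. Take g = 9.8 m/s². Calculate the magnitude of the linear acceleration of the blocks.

I = MR² = (3.69)(0.0879)² = 0.02851 kg·m².
Heavier block: m₁g − T₁ = m₁a. Lighter block: T₂ − m₂g = m₂a.
Pulley: (T₁ − T₂)R = Iα = I(a/R), so T₁ − T₂ = (I/R²)a = 1·M_p a = 3.690·a.
Adding the three: (m₁ − m₂)g = (m₁ + m₂ + 3.690)a, so a = (3.52 − 2.76)(9.8)/(3.52 + 2.76 + 3.690) = 0.7470 m/s².

a ≈ 0.747 m/s²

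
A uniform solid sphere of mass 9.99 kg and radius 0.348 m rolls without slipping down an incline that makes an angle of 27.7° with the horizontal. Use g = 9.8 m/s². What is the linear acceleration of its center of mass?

Translation along the incline: Mg sinθ − f = Ma.
Rotation about the center: fR = Iα with I = (2/5)MR². No-slip gives a = αR, so f = (I/R²)a = (2/5)M a.
Substituting: Mg sinθ = (1 + 0.4000)Ma, so a = g sinθ/(1 + 0.4000) = (9.8) sin 27.7° / 1.400 = 3.254 m/s².

a ≈ 3.25 m/s²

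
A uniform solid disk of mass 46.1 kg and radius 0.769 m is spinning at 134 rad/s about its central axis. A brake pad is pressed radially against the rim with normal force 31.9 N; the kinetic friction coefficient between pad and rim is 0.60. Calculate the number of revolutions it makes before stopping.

≈ 1320 revolutions

I = ½MR² = (1/2)(46.1)(0.769)² = 13.63 kg·m².
Friction force f = μN = (0.60)(31.9) = 19.14 N at the rim; torque magnitude τ = fR = 14.72 N·m, opposing ω.
|α| = τ/I = 14.72/13.63 = 1.080 rad/s² (deceleration).
ω² = ω₀² − 2|α|θ with ω = 0 ⇒ θ = ω₀²/(2|α|) = 8314 rad = 1323 rev.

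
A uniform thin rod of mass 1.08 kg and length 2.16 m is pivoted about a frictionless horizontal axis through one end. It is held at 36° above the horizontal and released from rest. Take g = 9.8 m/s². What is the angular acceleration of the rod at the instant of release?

α ≈ 5.51 rad/s²

About the pivot, I = (1/3)ML² = (1/3)(1.08)(2.16)² = 1.680 kg·m².
The weight acts at the center, a distance L/2 = 1.080 m from the pivot; τ = Mg(L/2) cos 36° = 9.248 N·m.
α = τ/I = 9.248/1.680 = 5.506 rad/s².
(Equivalently α = (3g/(2L)) cos 36° = 5.506 rad/s².)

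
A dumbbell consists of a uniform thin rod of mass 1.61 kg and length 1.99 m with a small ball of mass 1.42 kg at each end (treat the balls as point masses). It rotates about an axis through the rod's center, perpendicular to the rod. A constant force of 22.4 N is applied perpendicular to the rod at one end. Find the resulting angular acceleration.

I_rod = (1/12)ML² = (1/12)(1.61)(1.99)² = 0.5313 kg·m².
I_balls = 2·m·(L/2)² = 2(1.42)(0.9950)² = 2.812 kg·m².
Total I = 3.343 kg·m².
τ = F·(L/2) = (22.4)(0.995) = 22.29 N·m.
α = τ/I = 22.29/3.343 = 6.667 rad/s².

α ≈ 6.67 rad/s²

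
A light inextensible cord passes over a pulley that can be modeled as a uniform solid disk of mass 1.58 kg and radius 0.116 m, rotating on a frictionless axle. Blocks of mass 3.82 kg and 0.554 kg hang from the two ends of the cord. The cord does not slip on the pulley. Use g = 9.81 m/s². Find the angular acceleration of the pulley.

α ≈ 53.5 rad/s²

I = ½MR² = (1/2)(1.58)(0.116)² = 0.01063 kg·m².
Heavier block: m₁g − T₁ = m₁a. Lighter block: T₂ − m₂g = m₂a.
Pulley: (T₁ − T₂)R = Iα = I(a/R), so T₁ − T₂ = (I/R²)a = (1/2)M_p a = 0.7900·a.
Adding the three: (m₁ − m₂)g = (m₁ + m₂ + 0.7900)a, so a = (3.82 − 0.554)(9.81)/(3.82 + 0.554 + 0.7900) = 6.204 m/s².
α = a/R = 6.204/0.116 = 53.49 rad/s².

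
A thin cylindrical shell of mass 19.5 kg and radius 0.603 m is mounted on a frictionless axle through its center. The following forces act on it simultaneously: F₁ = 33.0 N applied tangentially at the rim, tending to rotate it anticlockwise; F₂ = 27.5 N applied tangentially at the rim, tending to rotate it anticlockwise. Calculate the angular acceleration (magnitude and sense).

α ≈ 5.15 rad/s², anticlockwise

I = MR² = (19.5)(0.603)² = 7.090 kg·m².
Taking anticlockwise as positive: τ₁ = +(33.0)(0.603) = +19.90 N·m; τ₂ = +(27.5)(0.603) = +16.58 N·m.
Net torque τ = 36.48 N·m.
α = τ/I = 36.48/7.090 = 5.145 rad/s².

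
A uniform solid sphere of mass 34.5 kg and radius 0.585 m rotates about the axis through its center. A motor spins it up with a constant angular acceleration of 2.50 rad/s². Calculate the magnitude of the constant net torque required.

τ ≈ 11.8 N·m

I = (2/5)MR² = (2/5)(34.5)(0.585)² = 4.723 kg·m².
τ = Iα = (4.723)(2.500) = 11.81 N·m.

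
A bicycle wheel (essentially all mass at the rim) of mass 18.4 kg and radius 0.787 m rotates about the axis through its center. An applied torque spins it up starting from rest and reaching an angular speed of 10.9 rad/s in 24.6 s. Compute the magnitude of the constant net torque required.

I = MR² = (18.4)(0.787)² = 11.40 kg·m².
α = Δω/Δt = (10.9 − 0)/24.6 = 0.4431 rad/s².
τ = Iα = (11.40)(0.4431) = 5.050 N·m.

τ ≈ 5.05 N·m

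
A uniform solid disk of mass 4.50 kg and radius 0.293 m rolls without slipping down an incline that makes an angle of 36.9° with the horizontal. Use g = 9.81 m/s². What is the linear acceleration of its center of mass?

Translation along the incline: Mg sinθ − f = Ma.
Rotation about the center: fR = Iα with I = ½MR². No-slip gives a = αR, so f = (I/R²)a = (1/2)M a.
Substituting: Mg sinθ = (1 + 0.5000)Ma, so a = g sinθ/(1 + 0.5000) = (9.81) sin 36.9° / 1.500 = 3.927 m/s².

a ≈ 3.93 m/s²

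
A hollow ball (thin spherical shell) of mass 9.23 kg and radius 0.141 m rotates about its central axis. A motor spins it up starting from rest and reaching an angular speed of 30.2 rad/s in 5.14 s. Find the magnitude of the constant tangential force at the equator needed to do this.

F ≈ 5.10 N

I = (2/3)MR² = (2/3)(9.23)(0.141)² = 0.1223 kg·m².
α = Δω/Δt = (30.2 − 0)/5.14 = 5.875 rad/s².
The required torque is τ = Iα = (0.1223)(5.875) = 0.7188 N·m.
A tangential force at the equator gives τ = FR, so F = τ/R = 0.7188/0.141 = 5.098 N.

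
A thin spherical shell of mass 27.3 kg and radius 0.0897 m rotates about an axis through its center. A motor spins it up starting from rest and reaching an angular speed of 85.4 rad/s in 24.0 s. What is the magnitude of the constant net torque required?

τ ≈ 0.521 N·m

I = (2/3)MR² = (2/3)(27.3)(0.0897)² = 0.1464 kg·m².
α = Δω/Δt = (85.4 − 0)/24.0 = 3.558 rad/s².
τ = Iα = (0.1464)(3.558) = 0.5211 N·m.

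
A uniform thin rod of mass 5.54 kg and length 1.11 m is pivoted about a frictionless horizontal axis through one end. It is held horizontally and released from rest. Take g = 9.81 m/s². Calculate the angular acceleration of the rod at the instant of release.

About the pivot, I = (1/3)ML² = (1/3)(5.54)(1.11)² = 2.275 kg·m².
The weight acts at the center, a distance L/2 = 0.5550 m from the pivot; τ = Mg(L/2) = 30.16 N·m.
α = τ/I = 30.16/2.275 = 13.26 rad/s².
(Equivalently α = (3g/(2L)) = 13.26 rad/s².)

α ≈ 13.3 rad/s²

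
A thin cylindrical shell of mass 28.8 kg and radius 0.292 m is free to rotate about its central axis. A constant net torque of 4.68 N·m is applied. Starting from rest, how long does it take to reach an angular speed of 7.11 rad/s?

t ≈ 3.73 s

I = MR² = (28.8)(0.292)² = 2.456 kg·m².
α = τ/I = 4.68/2.456 = 1.906 rad/s².
ω = αt ⇒ t = ω/α = 7.11/1.906 = 3.731 s.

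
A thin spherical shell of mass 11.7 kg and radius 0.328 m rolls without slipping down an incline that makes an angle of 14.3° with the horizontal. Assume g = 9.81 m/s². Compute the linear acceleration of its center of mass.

a ≈ 1.45 m/s²

Translation along the incline: Mg sinθ − f = Ma.
Rotation about the center: fR = Iα with I = (2/3)MR². No-slip gives a = αR, so f = (I/R²)a = (2/3)M a.
Substituting: Mg sinθ = (1 + 0.6667)Ma, so a = g sinθ/(1 + 0.6667) = (9.81) sin 14.3° / 1.667 = 1.454 m/s².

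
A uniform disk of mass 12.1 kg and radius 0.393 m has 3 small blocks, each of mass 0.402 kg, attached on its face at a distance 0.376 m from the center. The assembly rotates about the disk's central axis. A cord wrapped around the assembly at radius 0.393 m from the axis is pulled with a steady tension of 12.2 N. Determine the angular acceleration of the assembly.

α ≈ 4.34 rad/s²

I_disk = ½MR² = ½(12.1)(0.393)² = 0.9344 kg·m².
I_blocks = 3·m·r² = 3(0.402)(0.376)² = 0.1705 kg·m².
Total I = 1.105 kg·m².
τ = F r = (12.2)(0.393) = 4.795 N·m.
α = τ/I = 4.795/1.105 = 4.339 rad/s².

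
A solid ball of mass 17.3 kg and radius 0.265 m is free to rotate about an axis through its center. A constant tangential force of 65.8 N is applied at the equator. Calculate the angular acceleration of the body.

I = (2/5)MR² = (2/5)(17.3)(0.265)² = 0.4860 kg·m².
τ = F R = (65.8)(0.265) = 17.44 N·m.
From τ = Iα: α = 17.44/0.4860 = 35.88 rad/s².

α ≈ 35.9 rad/s²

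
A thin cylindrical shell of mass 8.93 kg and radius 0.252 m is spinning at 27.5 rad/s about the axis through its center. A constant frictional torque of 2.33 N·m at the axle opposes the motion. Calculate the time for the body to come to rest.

I = MR² = (8.93)(0.252)² = 0.5671 kg·m².
The net torque has magnitude 2.33 N·m, opposing ω.
|α| = τ/I = 2.330/0.5671 = 4.109 rad/s² (deceleration).
0 = ω₀ − |α|t ⇒ t = ω₀/|α| = 27.5/4.109 = 6.693 s.

t ≈ 6.69 s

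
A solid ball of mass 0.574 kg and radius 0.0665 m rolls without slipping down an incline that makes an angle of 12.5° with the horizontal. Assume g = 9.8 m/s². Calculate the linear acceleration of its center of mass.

a ≈ 1.52 m/s²

Translation along the incline: Mg sinθ − f = Ma.
Rotation about the center: fR = Iα with I = (2/5)MR². No-slip gives a = αR, so f = (I/R²)a = (2/5)M a.
Substituting: Mg sinθ = (1 + 0.4000)Ma, so a = g sinθ/(1 + 0.4000) = (9.8) sin 12.5° / 1.400 = 1.515 m/s².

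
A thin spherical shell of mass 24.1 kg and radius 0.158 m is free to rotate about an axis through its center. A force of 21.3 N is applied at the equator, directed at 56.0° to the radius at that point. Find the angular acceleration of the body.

α ≈ 6.96 rad/s²

I = (2/3)MR² = (2/3)(24.1)(0.158)² = 0.4011 kg·m².
Only the tangential component produces torque: τ = F R sinθ = (21.3)(0.158) sin 56.0° = 2.790 N·m.
Newton's second law for rotation, τ = Iα, gives α = τ/I = 2.790/0.4011 = 6.956 rad/s².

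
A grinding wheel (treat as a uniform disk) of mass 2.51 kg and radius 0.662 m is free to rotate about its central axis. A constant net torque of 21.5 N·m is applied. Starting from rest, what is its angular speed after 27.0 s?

I = ½MR² = (1/2)(2.51)(0.662)² = 0.5500 kg·m².
α = τ/I = 21.5/0.5500 = 39.09 rad/s².
ω = ω₀ + αt = 0 + (39.09)(27.0) = 1055 rad/s.

ω ≈ 1060 rad/s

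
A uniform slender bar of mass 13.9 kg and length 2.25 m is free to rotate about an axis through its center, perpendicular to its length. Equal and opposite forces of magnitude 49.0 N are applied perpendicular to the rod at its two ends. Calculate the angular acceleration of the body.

I = (1/12)ML² = (1/12)(13.9)(2.25)² = 5.864 kg·m².
The couple gives τ = F·(L/2) + F·(L/2) = F L = (49.0)(2.25) = 110.2 N·m.
Newton's second law for rotation, τ = Iα, gives α = τ/I = 110.2/5.864 = 18.80 rad/s².

α ≈ 18.8 rad/s²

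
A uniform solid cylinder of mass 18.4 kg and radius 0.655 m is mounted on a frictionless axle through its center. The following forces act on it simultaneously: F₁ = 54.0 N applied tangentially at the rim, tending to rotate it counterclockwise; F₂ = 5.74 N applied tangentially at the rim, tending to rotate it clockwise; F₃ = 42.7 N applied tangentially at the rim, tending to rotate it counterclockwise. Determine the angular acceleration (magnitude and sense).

α ≈ 15.1 rad/s², counterclockwise

I = ½MR² = (1/2)(18.4)(0.655)² = 3.947 kg·m².
Taking counterclockwise as positive: τ₁ = +(54.0)(0.655) = +35.37 N·m; τ₂ = −(5.74)(0.655) = −3.760 N·m; τ₃ = +(42.7)(0.655) = +27.97 N·m.
Net torque τ = 59.58 N·m.
α = τ/I = 59.58/3.947 = 15.09 rad/s².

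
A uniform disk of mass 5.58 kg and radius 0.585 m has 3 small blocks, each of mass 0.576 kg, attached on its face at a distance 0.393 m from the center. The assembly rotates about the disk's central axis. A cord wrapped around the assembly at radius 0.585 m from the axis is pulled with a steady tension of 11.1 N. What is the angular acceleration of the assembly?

I_disk = ½MR² = ½(5.58)(0.585)² = 0.9548 kg·m².
I_blocks = 3·m·r² = 3(0.576)(0.393)² = 0.2669 kg·m².
Total I = 1.222 kg·m².
τ = F r = (11.1)(0.585) = 6.493 N·m.
α = τ/I = 6.493/1.222 = 5.315 rad/s².

α ≈ 5.32 rad/s²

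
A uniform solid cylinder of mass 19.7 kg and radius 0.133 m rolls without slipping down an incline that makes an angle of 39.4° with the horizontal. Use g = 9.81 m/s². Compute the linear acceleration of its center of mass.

a ≈ 4.15 m/s²

Translation along the incline: Mg sinθ − f = Ma.
Rotation about the center: fR = Iα with I = ½MR². No-slip gives a = αR, so f = (I/R²)a = (1/2)M a.
Substituting: Mg sinθ = (1 + 0.5000)Ma, so a = g sinθ/(1 + 0.5000) = (9.81) sin 39.4° / 1.500 = 4.151 m/s².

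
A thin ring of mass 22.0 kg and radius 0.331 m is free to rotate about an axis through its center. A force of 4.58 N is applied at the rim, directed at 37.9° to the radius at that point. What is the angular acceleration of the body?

α ≈ 0.386 rad/s²

I = MR² = (22.0)(0.331)² = 2.410 kg·m².
Only the tangential component produces torque: τ = F R sinθ = (4.58)(0.331) sin 37.9° = 0.9312 N·m.
From τ = Iα: α = 0.9312/2.410 = 0.3864 rad/s².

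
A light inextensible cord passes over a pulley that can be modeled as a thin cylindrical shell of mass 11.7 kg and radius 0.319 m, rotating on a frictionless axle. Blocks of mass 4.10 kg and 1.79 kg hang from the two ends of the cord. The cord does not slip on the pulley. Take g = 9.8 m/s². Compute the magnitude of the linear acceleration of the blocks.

a ≈ 1.29 m/s²

I = MR² = (11.7)(0.319)² = 1.191 kg·m².
Heavier block: m₁g − T₁ = m₁a. Lighter block: T₂ − m₂g = m₂a.
Pulley: (T₁ − T₂)R = Iα = I(a/R), so T₁ − T₂ = (I/R²)a = 1·M_p a = 11.70·a.
Adding the three: (m₁ − m₂)g = (m₁ + m₂ + 11.70)a, so a = (4.10 − 1.79)(9.8)/(4.10 + 1.79 + 11.70) = 1.287 m/s².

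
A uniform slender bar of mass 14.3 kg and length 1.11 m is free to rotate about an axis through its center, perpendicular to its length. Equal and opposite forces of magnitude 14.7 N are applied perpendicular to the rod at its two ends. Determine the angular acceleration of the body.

I = (1/12)ML² = (1/12)(14.3)(1.11)² = 1.468 kg·m².
The couple gives τ = F·(L/2) + F·(L/2) = F L = (14.7)(1.11) = 16.32 N·m.
Newton's second law for rotation, τ = Iα, gives α = τ/I = 16.32/1.468 = 11.11 rad/s².

α ≈ 11.1 rad/s²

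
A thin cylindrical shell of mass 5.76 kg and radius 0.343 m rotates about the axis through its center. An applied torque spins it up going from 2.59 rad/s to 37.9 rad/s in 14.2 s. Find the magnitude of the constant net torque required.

τ ≈ 1.69 N·m

I = MR² = (5.76)(0.343)² = 0.6777 kg·m².
α = Δω/Δt = (37.9 − 2.59)/14.2 = 2.487 rad/s².
τ = Iα = (0.6777)(2.487) = 1.685 N·m.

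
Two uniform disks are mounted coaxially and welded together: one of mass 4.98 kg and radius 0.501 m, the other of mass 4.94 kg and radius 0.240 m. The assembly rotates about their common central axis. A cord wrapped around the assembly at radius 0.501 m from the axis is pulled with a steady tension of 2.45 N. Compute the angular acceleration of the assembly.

α ≈ 1.60 rad/s²

I = ½M₁R₁² + ½M₂R₂² = ½(4.98)(0.501)² + ½(4.94)(0.240)² = 0.7673 kg·m².
τ = F r = (2.45)(0.501) = 1.227 N·m.
α = τ/I = 1.227/0.7673 = 1.600 rad/s².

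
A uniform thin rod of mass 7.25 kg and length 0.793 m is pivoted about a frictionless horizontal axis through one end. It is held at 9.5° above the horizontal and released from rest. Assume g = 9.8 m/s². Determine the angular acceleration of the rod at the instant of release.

About the pivot, I = (1/3)ML² = (1/3)(7.25)(0.793)² = 1.520 kg·m².
The weight acts at the center, a distance L/2 = 0.3965 m from the pivot; τ = Mg(L/2) cos 9.5° = 27.78 N·m.
α = τ/I = 27.78/1.520 = 18.28 rad/s².
(Equivalently α = (3g/(2L)) cos 9.5° = 18.28 rad/s².)

α ≈ 18.3 rad/s²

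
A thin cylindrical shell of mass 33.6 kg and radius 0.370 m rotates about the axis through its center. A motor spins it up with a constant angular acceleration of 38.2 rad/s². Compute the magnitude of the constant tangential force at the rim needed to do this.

I = MR² = (33.6)(0.370)² = 4.600 kg·m².
The required torque is τ = Iα = (4.600)(38.20) = 175.7 N·m.
A tangential force at the rim gives τ = FR, so F = τ/R = 175.7/0.370 = 474.9 N.

F ≈ 475 N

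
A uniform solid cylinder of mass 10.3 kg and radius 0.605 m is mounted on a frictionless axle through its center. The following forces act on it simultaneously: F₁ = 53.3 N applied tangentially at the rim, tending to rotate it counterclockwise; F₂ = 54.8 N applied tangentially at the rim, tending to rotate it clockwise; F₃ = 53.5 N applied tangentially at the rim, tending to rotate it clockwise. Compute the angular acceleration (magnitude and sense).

I = ½MR² = (1/2)(10.3)(0.605)² = 1.885 kg·m².
Taking counterclockwise as positive: τ₁ = +(53.3)(0.605) = +32.25 N·m; τ₂ = −(54.8)(0.605) = −33.15 N·m; τ₃ = −(53.5)(0.605) = −32.37 N·m.
Net torque τ = -33.27 N·m.
α = τ/I = -33.27/1.885 = -17.65 rad/s².

α ≈ 17.7 rad/s², clockwise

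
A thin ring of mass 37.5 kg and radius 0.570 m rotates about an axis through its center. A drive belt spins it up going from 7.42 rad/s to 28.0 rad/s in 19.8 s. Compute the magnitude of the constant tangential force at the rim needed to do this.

I = MR² = (37.5)(0.570)² = 12.18 kg·m².
α = Δω/Δt = (28.0 − 7.42)/19.8 = 1.039 rad/s².
The required torque is τ = Iα = (12.18)(1.039) = 12.66 N·m.
A tangential force at the rim gives τ = FR, so F = τ/R = 12.66/0.570 = 22.22 N.

F ≈ 22.2 N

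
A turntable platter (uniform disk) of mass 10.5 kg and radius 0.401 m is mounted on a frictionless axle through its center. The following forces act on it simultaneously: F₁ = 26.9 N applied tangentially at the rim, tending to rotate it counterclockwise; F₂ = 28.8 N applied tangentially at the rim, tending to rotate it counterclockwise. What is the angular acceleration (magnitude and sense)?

α ≈ 26.5 rad/s², counterclockwise

I = ½MR² = (1/2)(10.5)(0.401)² = 0.8442 kg·m².
Taking counterclockwise as positive: τ₁ = +(26.9)(0.401) = +10.79 N·m; τ₂ = +(28.8)(0.401) = +11.55 N·m.
Net torque τ = 22.34 N·m.
α = τ/I = 22.34/0.8442 = 26.46 rad/s².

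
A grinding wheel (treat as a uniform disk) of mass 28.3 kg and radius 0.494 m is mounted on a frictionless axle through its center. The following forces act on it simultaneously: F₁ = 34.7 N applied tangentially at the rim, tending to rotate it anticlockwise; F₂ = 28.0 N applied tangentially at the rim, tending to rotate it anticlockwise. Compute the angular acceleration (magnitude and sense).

I = ½MR² = (1/2)(28.3)(0.494)² = 3.453 kg·m².
Taking anticlockwise as positive: τ₁ = +(34.7)(0.494) = +17.14 N·m; τ₂ = +(28.0)(0.494) = +13.83 N·m.
Net torque τ = 30.97 N·m.
α = τ/I = 30.97/3.453 = 8.970 rad/s².

α ≈ 8.97 rad/s², anticlockwise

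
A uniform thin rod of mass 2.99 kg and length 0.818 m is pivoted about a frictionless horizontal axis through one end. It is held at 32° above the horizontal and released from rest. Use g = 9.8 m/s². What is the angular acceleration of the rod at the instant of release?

About the pivot, I = (1/3)ML² = (1/3)(2.99)(0.818)² = 0.6669 kg·m².
The weight acts at the center, a distance L/2 = 0.4090 m from the pivot; τ = Mg(L/2) cos 32° = 10.16 N·m.
α = τ/I = 10.16/0.6669 = 15.24 rad/s².
(Equivalently α = (3g/(2L)) cos 32° = 15.24 rad/s².)

α ≈ 15.2 rad/s²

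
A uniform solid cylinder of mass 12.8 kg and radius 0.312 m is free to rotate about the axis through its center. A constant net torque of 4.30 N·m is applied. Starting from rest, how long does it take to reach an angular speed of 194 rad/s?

t ≈ 28.1 s

I = ½MR² = (1/2)(12.8)(0.312)² = 0.6230 kg·m².
α = τ/I = 4.30/0.6230 = 6.902 rad/s².
ω = αt ⇒ t = ω/α = 194/6.902 = 28.11 s.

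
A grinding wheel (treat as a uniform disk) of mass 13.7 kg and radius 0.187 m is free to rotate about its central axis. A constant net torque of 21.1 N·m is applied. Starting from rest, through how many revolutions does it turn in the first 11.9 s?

I = ½MR² = (1/2)(13.7)(0.187)² = 0.2395 kg·m².
α = τ/I = 21.1/0.2395 = 88.09 rad/s².
θ = ½αt² = ½(88.09)(11.9)² = 6237 rad.
Revolutions = θ/(2π) = 992.6.

≈ 993 revolutions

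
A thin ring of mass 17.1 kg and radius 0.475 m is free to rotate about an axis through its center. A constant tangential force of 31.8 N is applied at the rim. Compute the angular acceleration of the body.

I = MR² = (17.1)(0.475)² = 3.858 kg·m².
τ = F R = (31.8)(0.475) = 15.11 N·m.
Newton's second law for rotation, τ = Iα, gives α = τ/I = 15.11/3.858 = 3.915 rad/s².

α ≈ 3.92 rad/s²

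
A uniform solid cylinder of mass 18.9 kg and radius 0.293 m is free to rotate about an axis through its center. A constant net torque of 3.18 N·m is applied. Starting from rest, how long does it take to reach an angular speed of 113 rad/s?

I = ½MR² = (1/2)(18.9)(0.293)² = 0.8113 kg·m².
α = τ/I = 3.18/0.8113 = 3.920 rad/s².
ω = αt ⇒ t = ω/α = 113/3.920 = 28.83 s.

t ≈ 28.8 s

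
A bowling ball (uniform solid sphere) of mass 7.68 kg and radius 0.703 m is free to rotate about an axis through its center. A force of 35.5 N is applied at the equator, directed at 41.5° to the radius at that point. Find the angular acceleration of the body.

α ≈ 10.9 rad/s²

I = (2/5)MR² = (2/5)(7.68)(0.703)² = 1.518 kg·m².
Only the tangential component produces torque: τ = F R sinθ = (35.5)(0.703) sin 41.5° = 16.54 N·m.
Newton's second law for rotation, τ = Iα, gives α = τ/I = 16.54/1.518 = 10.89 rad/s².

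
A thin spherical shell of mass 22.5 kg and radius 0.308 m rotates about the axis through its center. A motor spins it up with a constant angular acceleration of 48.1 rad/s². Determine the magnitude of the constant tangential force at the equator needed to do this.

I = (2/3)MR² = (2/3)(22.5)(0.308)² = 1.423 kg·m².
The required torque is τ = Iα = (1.423)(48.10) = 68.44 N·m.
A tangential force at the equator gives τ = FR, so F = τ/R = 68.44/0.308 = 222.2 N.

F ≈ 222 N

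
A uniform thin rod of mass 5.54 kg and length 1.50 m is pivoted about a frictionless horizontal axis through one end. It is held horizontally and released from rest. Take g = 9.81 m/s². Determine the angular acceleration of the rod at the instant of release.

α ≈ 9.81 rad/s²

About the pivot, I = (1/3)ML² = (1/3)(5.54)(1.50)² = 4.155 kg·m².
The weight acts at the center, a distance L/2 = 0.7500 m from the pivot; τ = Mg(L/2) = 40.76 N·m.
α = τ/I = 40.76/4.155 = 9.810 rad/s².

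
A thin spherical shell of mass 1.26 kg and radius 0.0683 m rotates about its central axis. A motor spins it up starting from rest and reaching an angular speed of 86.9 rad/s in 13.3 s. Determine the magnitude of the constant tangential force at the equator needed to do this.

I = (2/3)MR² = (2/3)(1.26)(0.0683)² = 0.003919 kg·m².
α = Δω/Δt = (86.9 − 0)/13.3 = 6.534 rad/s².
The required torque is τ = Iα = (0.003919)(6.534) = 0.02560 N·m.
A tangential force at the equator gives τ = FR, so F = τ/R = 0.02560/0.0683 = 0.3749 N.

F ≈ 0.375 N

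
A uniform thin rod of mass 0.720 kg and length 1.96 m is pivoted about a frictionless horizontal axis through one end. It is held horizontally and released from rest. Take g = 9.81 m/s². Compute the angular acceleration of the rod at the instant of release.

About the pivot, I = (1/3)ML² = (1/3)(0.720)(1.96)² = 0.9220 kg·m².
The weight acts at the center, a distance L/2 = 0.9800 m from the pivot; τ = Mg(L/2) = 6.922 N·m.
α = τ/I = 6.922/0.9220 = 7.508 rad/s².

α ≈ 7.51 rad/s²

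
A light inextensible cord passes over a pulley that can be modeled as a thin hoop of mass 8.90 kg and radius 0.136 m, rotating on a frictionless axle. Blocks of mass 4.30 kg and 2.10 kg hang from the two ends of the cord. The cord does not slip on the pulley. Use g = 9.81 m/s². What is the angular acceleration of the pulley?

α ≈ 10.4 rad/s²

I = MR² = (8.90)(0.136)² = 0.1646 kg·m².
Heavier block: m₁g − T₁ = m₁a. Lighter block: T₂ − m₂g = m₂a.
Pulley: (T₁ − T₂)R = Iα = I(a/R), so T₁ − T₂ = (I/R²)a = 1·M_p a = 8.900·a.
Adding the three: (m₁ − m₂)g = (m₁ + m₂ + 8.900)a, so a = (4.30 − 2.10)(9.81)/(4.30 + 2.10 + 8.900) = 1.411 m/s².
α = a/R = 1.411/0.136 = 10.37 rad/s².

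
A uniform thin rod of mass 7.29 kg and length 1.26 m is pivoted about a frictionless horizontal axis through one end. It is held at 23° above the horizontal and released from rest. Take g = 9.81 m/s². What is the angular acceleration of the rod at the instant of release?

α ≈ 10.8 rad/s²

About the pivot, I = (1/3)ML² = (1/3)(7.29)(1.26)² = 3.858 kg·m².
The weight acts at the center, a distance L/2 = 0.6300 m from the pivot; τ = Mg(L/2) cos 23° = 41.47 N·m.
α = τ/I = 41.47/3.858 = 10.75 rad/s².
(Equivalently α = (3g/(2L)) cos 23° = 10.75 rad/s².)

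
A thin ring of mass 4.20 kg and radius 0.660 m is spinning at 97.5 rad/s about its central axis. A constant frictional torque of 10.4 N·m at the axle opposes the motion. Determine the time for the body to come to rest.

t ≈ 17.2 s

I = MR² = (4.20)(0.660)² = 1.830 kg·m².
The net torque has magnitude 10.4 N·m, opposing ω.
|α| = τ/I = 10.40/1.830 = 5.685 rad/s² (deceleration).
0 = ω₀ − |α|t ⇒ t = ω₀/|α| = 97.5/5.685 = 17.15 s.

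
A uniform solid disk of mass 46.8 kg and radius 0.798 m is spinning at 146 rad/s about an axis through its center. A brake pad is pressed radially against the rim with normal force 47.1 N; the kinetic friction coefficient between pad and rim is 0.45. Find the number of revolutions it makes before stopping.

≈ 1490 revolutions

I = ½MR² = (1/2)(46.8)(0.798)² = 14.90 kg·m².
Friction force f = μN = (0.45)(47.1) = 21.20 N at the rim; torque magnitude τ = fR = 16.91 N·m, opposing ω.
|α| = τ/I = 16.91/14.90 = 1.135 rad/s² (deceleration).
ω² = ω₀² − 2|α|θ with ω = 0 ⇒ θ = ω₀²/(2|α|) = 9390 rad = 1494 rev.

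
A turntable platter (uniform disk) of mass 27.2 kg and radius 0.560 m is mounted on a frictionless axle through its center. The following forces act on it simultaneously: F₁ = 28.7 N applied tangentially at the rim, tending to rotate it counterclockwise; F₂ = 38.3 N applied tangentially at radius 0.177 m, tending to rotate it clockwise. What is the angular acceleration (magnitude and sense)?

I = ½MR² = (1/2)(27.2)(0.560)² = 4.265 kg·m².
Taking counterclockwise as positive: τ₁ = +(28.7)(0.560) = +16.07 N·m; τ₂ = −(38.3)(0.177) = −6.779 N·m.
Net torque τ = 9.293 N·m.
α = τ/I = 9.293/4.265 = 2.179 rad/s².

α ≈ 2.18 rad/s², counterclockwise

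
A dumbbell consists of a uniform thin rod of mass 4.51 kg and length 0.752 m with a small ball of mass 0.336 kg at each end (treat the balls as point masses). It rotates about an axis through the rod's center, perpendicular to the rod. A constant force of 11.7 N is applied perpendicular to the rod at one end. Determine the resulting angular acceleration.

α ≈ 14.3 rad/s²

I_rod = (1/12)ML² = (1/12)(4.51)(0.752)² = 0.2125 kg·m².
I_balls = 2·m·(L/2)² = 2(0.336)(0.3760)² = 0.09500 kg·m².
Total I = 0.3075 kg·m².
τ = F·(L/2) = (11.7)(0.376) = 4.399 N·m.
α = τ/I = 4.399/0.3075 = 14.30 rad/s².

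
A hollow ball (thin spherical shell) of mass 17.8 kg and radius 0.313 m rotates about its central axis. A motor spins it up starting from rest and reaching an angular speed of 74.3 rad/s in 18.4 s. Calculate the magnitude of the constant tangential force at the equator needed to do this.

F ≈ 15.0 N

I = (2/3)MR² = (2/3)(17.8)(0.313)² = 1.163 kg·m².
α = Δω/Δt = (74.3 − 0)/18.4 = 4.038 rad/s².
The required torque is τ = Iα = (1.163)(4.038) = 4.694 N·m.
A tangential force at the equator gives τ = FR, so F = τ/R = 4.694/0.313 = 15.00 N.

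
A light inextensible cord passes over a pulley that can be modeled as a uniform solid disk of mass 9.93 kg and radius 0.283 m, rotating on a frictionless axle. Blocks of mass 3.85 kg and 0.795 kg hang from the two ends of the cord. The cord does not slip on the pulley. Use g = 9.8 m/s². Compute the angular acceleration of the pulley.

α ≈ 11.0 rad/s²

I = ½MR² = (1/2)(9.93)(0.283)² = 0.3976 kg·m².
Heavier block: m₁g − T₁ = m₁a. Lighter block: T₂ − m₂g = m₂a.
Pulley: (T₁ − T₂)R = Iα = I(a/R), so T₁ − T₂ = (I/R²)a = (1/2)M_p a = 4.965·a.
Adding the three: (m₁ − m₂)g = (m₁ + m₂ + 4.965)a, so a = (3.85 − 0.795)(9.8)/(3.85 + 0.795 + 4.965) = 3.115 m/s².
α = a/R = 3.115/0.283 = 11.01 rad/s².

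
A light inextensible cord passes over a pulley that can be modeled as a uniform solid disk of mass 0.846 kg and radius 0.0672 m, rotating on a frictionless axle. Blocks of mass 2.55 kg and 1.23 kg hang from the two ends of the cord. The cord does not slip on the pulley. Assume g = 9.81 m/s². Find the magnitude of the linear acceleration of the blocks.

a ≈ 3.08 m/s²

I = ½MR² = (1/2)(0.846)(0.0672)² = 0.001910 kg·m².
Heavier block: m₁g − T₁ = m₁a. Lighter block: T₂ − m₂g = m₂a.
Pulley: (T₁ − T₂)R = Iα = I(a/R), so T₁ − T₂ = (I/R²)a = (1/2)M_p a = 0.4230·a.
Adding the three: (m₁ − m₂)g = (m₁ + m₂ + 0.4230)a, so a = (2.55 − 1.23)(9.81)/(2.55 + 1.23 + 0.4230) = 3.081 m/s².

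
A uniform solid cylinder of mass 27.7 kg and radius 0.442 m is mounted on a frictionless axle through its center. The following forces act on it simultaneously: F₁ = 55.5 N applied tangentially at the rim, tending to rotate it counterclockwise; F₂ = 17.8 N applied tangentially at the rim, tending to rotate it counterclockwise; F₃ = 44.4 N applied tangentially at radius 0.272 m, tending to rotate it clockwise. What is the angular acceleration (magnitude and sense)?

I = ½MR² = (1/2)(27.7)(0.442)² = 2.706 kg·m².
Taking counterclockwise as positive: τ₁ = +(55.5)(0.442) = +24.53 N·m; τ₂ = +(17.8)(0.442) = +7.868 N·m; τ₃ = −(44.4)(0.272) = −12.08 N·m.
Net torque τ = 20.32 N·m.
α = τ/I = 20.32/2.706 = 7.510 rad/s².

α ≈ 7.51 rad/s², counterclockwise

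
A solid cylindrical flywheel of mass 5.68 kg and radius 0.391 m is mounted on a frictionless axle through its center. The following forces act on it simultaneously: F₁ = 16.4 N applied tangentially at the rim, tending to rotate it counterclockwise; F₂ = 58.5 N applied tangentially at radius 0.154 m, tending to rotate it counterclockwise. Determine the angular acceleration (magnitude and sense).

I = ½MR² = (1/2)(5.68)(0.391)² = 0.4342 kg·m².
Taking counterclockwise as positive: τ₁ = +(16.4)(0.391) = +6.412 N·m; τ₂ = +(58.5)(0.154) = +9.009 N·m.
Net torque τ = 15.42 N·m.
α = τ/I = 15.42/0.4342 = 35.52 rad/s².

α ≈ 35.5 rad/s², counterclockwise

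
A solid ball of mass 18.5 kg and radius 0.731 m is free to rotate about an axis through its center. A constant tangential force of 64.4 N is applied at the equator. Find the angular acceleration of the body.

I = (2/5)MR² = (2/5)(18.5)(0.731)² = 3.954 kg·m².
τ = F R = (64.4)(0.731) = 47.08 N·m.
From τ = Iα: α = 47.08/3.954 = 11.91 rad/s².

α ≈ 11.9 rad/s²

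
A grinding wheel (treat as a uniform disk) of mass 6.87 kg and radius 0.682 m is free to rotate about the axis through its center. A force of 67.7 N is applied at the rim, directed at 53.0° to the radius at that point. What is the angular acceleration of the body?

α ≈ 23.1 rad/s²

I = ½MR² = (1/2)(6.87)(0.682)² = 1.598 kg·m².
Only the tangential component produces torque: τ = F R sinθ = (67.7)(0.682) sin 53.0° = 36.87 N·m.
Newton's second law for rotation, τ = Iα, gives α = τ/I = 36.87/1.598 = 23.08 rad/s².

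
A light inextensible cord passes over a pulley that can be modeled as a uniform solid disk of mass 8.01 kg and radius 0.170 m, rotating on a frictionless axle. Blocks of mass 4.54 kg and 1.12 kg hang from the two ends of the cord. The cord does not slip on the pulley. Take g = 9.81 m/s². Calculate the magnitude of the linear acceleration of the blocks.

a ≈ 3.47 m/s²

I = ½MR² = (1/2)(8.01)(0.170)² = 0.1157 kg·m².
Heavier block: m₁g − T₁ = m₁a. Lighter block: T₂ − m₂g = m₂a.
Pulley: (T₁ − T₂)R = Iα = I(a/R), so T₁ − T₂ = (I/R²)a = (1/2)M_p a = 4.005·a.
Adding the three: (m₁ − m₂)g = (m₁ + m₂ + 4.005)a, so a = (4.54 − 1.12)(9.81)/(4.54 + 1.12 + 4.005) = 3.471 m/s².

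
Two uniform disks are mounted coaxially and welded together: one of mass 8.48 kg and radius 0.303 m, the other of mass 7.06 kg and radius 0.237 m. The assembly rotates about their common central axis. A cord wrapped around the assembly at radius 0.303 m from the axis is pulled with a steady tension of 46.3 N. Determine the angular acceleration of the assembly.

I = ½M₁R₁² + ½M₂R₂² = ½(8.48)(0.303)² + ½(7.06)(0.237)² = 0.5875 kg·m².
τ = F r = (46.3)(0.303) = 14.03 N·m.
α = τ/I = 14.03/0.5875 = 23.88 rad/s².

α ≈ 23.9 rad/s²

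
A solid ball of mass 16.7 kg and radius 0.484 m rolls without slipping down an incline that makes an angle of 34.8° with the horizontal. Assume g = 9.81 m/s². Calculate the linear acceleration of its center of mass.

Translation along the incline: Mg sinθ − f = Ma.
Rotation about the center: fR = Iα with I = (2/5)MR². No-slip gives a = αR, so f = (I/R²)a = (2/5)M a.
Substituting: Mg sinθ = (1 + 0.4000)Ma, so a = g sinθ/(1 + 0.4000) = (9.81) sin 34.8° / 1.400 = 3.999 m/s².

a ≈ 4.00 m/s²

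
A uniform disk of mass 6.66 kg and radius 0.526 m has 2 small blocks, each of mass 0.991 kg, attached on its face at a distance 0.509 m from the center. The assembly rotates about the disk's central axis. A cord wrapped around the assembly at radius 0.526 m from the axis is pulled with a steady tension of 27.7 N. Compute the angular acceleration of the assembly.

α ≈ 10.2 rad/s²

I_disk = ½MR² = ½(6.66)(0.526)² = 0.9213 kg·m².
I_blocks = 2·m·r² = 2(0.991)(0.509)² = 0.5135 kg·m².
Total I = 1.435 kg·m².
τ = F r = (27.7)(0.526) = 14.57 N·m.
α = τ/I = 14.57/1.435 = 10.15 rad/s².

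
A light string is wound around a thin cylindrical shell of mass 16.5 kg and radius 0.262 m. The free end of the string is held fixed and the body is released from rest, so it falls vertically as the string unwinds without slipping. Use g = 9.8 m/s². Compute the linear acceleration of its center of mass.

a ≈ 4.90 m/s²

Translation: Mg − T = Ma. Rotation about the center: TR = Iα with I = MR².
With a = αR: T = (I/R²)a = M a, so Mg = (1 + 1.000)Ma.
a = g/(1 + 1.000) = 9.8/2.000 = 4.900 m/s².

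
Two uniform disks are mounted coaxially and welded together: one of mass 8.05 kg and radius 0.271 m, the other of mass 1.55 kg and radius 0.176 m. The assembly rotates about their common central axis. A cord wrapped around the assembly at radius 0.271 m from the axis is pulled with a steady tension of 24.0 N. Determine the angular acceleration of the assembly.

α ≈ 20.4 rad/s²

I = ½M₁R₁² + ½M₂R₂² = ½(8.05)(0.271)² + ½(1.55)(0.176)² = 0.3196 kg·m².
τ = F r = (24.0)(0.271) = 6.504 N·m.
α = τ/I = 6.504/0.3196 = 20.35 rad/s².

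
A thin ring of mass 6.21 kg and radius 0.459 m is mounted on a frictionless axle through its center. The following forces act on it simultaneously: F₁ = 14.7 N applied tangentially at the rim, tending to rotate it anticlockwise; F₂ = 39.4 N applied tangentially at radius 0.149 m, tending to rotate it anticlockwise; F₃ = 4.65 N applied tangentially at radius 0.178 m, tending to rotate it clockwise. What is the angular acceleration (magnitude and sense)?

I = MR² = (6.21)(0.459)² = 1.308 kg·m².
Taking anticlockwise as positive: τ₁ = +(14.7)(0.459) = +6.747 N·m; τ₂ = +(39.4)(0.149) = +5.871 N·m; τ₃ = −(4.65)(0.178) = −0.8277 N·m.
Net torque τ = 11.79 N·m.
α = τ/I = 11.79/1.308 = 9.012 rad/s².

α ≈ 9.01 rad/s², anticlockwise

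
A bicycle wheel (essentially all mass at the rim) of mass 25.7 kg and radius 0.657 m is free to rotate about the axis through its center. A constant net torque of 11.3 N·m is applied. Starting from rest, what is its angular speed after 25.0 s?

ω ≈ 25.5 rad/s

I = MR² = (25.7)(0.657)² = 11.09 kg·m².
α = τ/I = 11.3/11.09 = 1.019 rad/s².
ω = ω₀ + αt = 0 + (1.019)(25.0) = 25.47 rad/s.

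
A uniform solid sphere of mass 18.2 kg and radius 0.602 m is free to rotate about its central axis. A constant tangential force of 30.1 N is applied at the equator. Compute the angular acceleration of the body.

α ≈ 6.87 rad/s²

I = (2/5)MR² = (2/5)(18.2)(0.602)² = 2.638 kg·m².
τ = F R = (30.1)(0.602) = 18.12 N·m.
From τ = Iα: α = 18.12/2.638 = 6.868 rad/s².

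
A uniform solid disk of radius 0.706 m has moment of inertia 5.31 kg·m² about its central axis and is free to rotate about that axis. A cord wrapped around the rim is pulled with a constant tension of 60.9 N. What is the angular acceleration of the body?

α ≈ 8.10 rad/s²

τ = F R = (60.9)(0.706) = 43.00 N·m.
From τ = Iα: α = 43.00/5.310 = 8.097 rad/s².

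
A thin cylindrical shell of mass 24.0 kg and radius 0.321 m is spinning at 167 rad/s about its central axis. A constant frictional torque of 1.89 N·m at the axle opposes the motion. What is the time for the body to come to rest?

I = MR² = (24.0)(0.321)² = 2.473 kg·m².
The net torque has magnitude 1.89 N·m, opposing ω.
|α| = τ/I = 1.890/2.473 = 0.7643 rad/s² (deceleration).
0 = ω₀ − |α|t ⇒ t = ω₀/|α| = 167/0.7643 = 218.5 s.

t ≈ 219 s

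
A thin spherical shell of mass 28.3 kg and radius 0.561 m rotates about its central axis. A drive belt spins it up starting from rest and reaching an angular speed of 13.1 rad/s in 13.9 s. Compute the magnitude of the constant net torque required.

τ ≈ 5.60 N·m

I = (2/3)MR² = (2/3)(28.3)(0.561)² = 5.938 kg·m².
α = Δω/Δt = (13.1 − 0)/13.9 = 0.9424 rad/s².
τ = Iα = (5.938)(0.9424) = 5.596 N·m.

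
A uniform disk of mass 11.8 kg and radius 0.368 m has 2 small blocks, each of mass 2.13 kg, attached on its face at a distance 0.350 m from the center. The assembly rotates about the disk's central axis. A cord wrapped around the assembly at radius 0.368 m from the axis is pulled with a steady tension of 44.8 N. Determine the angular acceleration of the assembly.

α ≈ 12.5 rad/s²

I_disk = ½MR² = ½(11.8)(0.368)² = 0.7990 kg·m².
I_blocks = 2·m·r² = 2(2.13)(0.350)² = 0.5218 kg·m².
Total I = 1.321 kg·m².
τ = F r = (44.8)(0.368) = 16.49 N·m.
α = τ/I = 16.49/1.321 = 12.48 rad/s².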